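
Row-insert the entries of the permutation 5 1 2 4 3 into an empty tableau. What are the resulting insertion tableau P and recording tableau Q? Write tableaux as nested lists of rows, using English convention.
Insert each entry of the permutation into P by Schensted row insertion, recording in Q the position of each new cell.

Insert 5: appended to row 1. P = [[5]], Q = [[1]].
Insert 1: 1 bumps 5 from row 1; 5 starts row 2. P = [[1], [5]], Q = [[1], [2]].
Insert 2: appended to row 1. P = [[1, 2], [5]], Q = [[1, 3], [2]].
Insert 4: appended to row 1. P = [[1, 2, 4], [5]], Q = [[1, 3, 4], [2]].
Insert 3: 3 bumps 4 from row 1; 4 bumps 5 from row 2; 5 starts row 3. P = [[1, 2, 3], [4], [5]], Q = [[1, 3, 4], [2], [5]].

So P = [[1, 2, 3], [4], [5]], Q = [[1, 3, 4], [2], [5]].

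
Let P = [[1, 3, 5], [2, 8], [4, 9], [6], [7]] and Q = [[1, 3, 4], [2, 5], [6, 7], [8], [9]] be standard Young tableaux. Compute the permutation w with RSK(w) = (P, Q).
7 2 6 9 8 4 5 3 1

Reverse the RSK construction: for i from n down to 1, find the cell of Q containing i, remove the entry at that cell from P, and reverse-bump it up through P; the value ejected from row 1 is w(i).

Step i=9: Q has 9 at row 5, column 1; remove 7 from row 5 of P and reverse-bump: 7 enters row 4 and ejects 6; 6 enters row 3 and ejects 4; 4 enters row 2 and ejects 2; 2 enters row 1 and ejects 1. So w(9) = 1. P is now [[2, 3, 5], [4, 8], [6, 9], [7]].
Step i=8: Q has 8 at row 4, column 1; remove 7 from row 4 of P and reverse-bump: 7 enters row 3 and ejects 6; 6 enters row 2 and ejects 4; 4 enters row 1 and ejects 3. So w(8) = 3. P is now [[2, 4, 5], [6, 8], [7, 9]].
Step i=7: Q has 7 at row 3, column 2; remove 9 from row 3 of P and reverse-bump: 9 enters row 2 and ejects 8; 8 enters row 1 and ejects 5. So w(7) = 5. P is now [[2, 4, 8], [6, 9], [7]].
Step i=6: Q has 6 at row 3, column 1; remove 7 from row 3 of P and reverse-bump: 7 enters row 2 and ejects 6; 6 enters row 1 and ejects 4. So w(6) = 4. P is now [[2, 6, 8], [7, 9]].
Step i=5: Q has 5 at row 2, column 2; remove 9 from row 2 of P and reverse-bump: 9 enters row 1 and ejects 8. So w(5) = 8. P is now [[2, 6, 9], [7]].
Step i=4: Q has 4 at row 1, column 3; remove that cell from P, ejecting 9. So w(4) = 9. P is now [[2, 6], [7]].
Step i=3: Q has 3 at row 1, column 2; remove that cell from P, ejecting 6. So w(3) = 6. P is now [[2], [7]].
Step i=2: Q has 2 at row 2, column 1; remove 7 from row 2 of P and reverse-bump: 7 enters row 1 and ejects 2. So w(2) = 2. P is now [[7]].
Step i=1: Q has 1 at row 1, column 1; remove that cell from P, ejecting 7. So w(1) = 7. P is now [].

So w = 7 2 6 9 8 4 5 3 1.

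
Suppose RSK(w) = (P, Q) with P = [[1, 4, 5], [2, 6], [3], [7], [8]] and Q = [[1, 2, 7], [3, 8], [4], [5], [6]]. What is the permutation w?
3 8 7 4 2 1 6 5

Reverse the RSK construction: for i from n down to 1, find the cell of Q containing i, remove the entry at that cell from P, and reverse-bump it up through P; the value ejected from row 1 is w(i).

Step i=8: Q has 8 at row 2, column 2; remove 6 from row 2 of P and reverse-bump: 6 enters row 1 and ejects 5. So w(8) = 5. P is now [[1, 4, 6], [2], [3], [7], [8]].
Step i=7: Q has 7 at row 1, column 3; remove that cell from P, ejecting 6. So w(7) = 6. P is now [[1, 4], [2], [3], [7], [8]].
Step i=6: Q has 6 at row 5, column 1; remove 8 from row 5 of P and reverse-bump: 8 enters row 4 and ejects 7; 7 enters row 3 and ejects 3; 3 enters row 2 and ejects 2; 2 enters row 1 and ejects 1. So w(6) = 1. P is now [[2, 4], [3], [7], [8]].
Step i=5: Q has 5 at row 4, column 1; remove 8 from row 4 of P and reverse-bump: 8 enters row 3 and ejects 7; 7 enters row 2 and ejects 3; 3 enters row 1 and ejects 2. So w(5) = 2. P is now [[3, 4], [7], [8]].
Step i=4: Q has 4 at row 3, column 1; remove 8 from row 3 of P and reverse-bump: 8 enters row 2 and ejects 7; 7 enters row 1 and ejects 4. So w(4) = 4. P is now [[3, 7], [8]].
Step i=3: Q has 3 at row 2, column 1; remove 8 from row 2 of P and reverse-bump: 8 enters row 1 and ejects 7. So w(3) = 7. P is now [[3, 8]].
Step i=2: Q has 2 at row 1, column 2; remove that cell from P, ejecting 8. So w(2) = 8. P is now [[3]].
Step i=1: Q has 1 at row 1, column 1; remove that cell from P, ejecting 3. So w(1) = 3. P is now [].

So w = 3 8 7 4 2 1 6 5.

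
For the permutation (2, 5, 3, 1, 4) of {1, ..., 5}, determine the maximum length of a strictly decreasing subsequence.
3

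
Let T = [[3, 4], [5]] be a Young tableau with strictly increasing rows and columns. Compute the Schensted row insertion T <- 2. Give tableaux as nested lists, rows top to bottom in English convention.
In row 1, 2 replaces 3 (the leftmost entry greater than 2); 3 is bumped to row 2. In row 2, 3 replaces 5 (the leftmost entry greater than 3); 5 is bumped to row 3. 5 starts a new row 3. The new tableau is [[2, 4], [3], [5]].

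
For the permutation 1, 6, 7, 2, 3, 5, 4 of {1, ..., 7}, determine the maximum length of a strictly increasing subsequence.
4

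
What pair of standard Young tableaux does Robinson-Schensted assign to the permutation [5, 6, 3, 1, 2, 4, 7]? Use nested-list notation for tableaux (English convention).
Insert each entry of the permutation into P by Schensted row insertion, recording in Q the position of each new cell.

Insert 5: appended to row 1. P = [[5]], Q = [[1]].
Insert 6: appended to row 1. P = [[5, 6]], Q = [[1, 2]].
Insert 3: 3 bumps 5 from row 1; 5 starts row 2. P = [[3, 6], [5]], Q = [[1, 2], [3]].
Insert 1: 1 bumps 3 from row 1; 3 bumps 5 from row 2; 5 starts row 3. P = [[1, 6], [3], [5]], Q = [[1, 2], [3], [4]].
Insert 2: 2 bumps 6 from row 1; 6 appends to row 2. P = [[1, 2], [3, 6], [5]], Q = [[1, 2], [3, 5], [4]].
Insert 4: appended to row 1. P = [[1, 2, 4], [3, 6], [5]], Q = [[1, 2, 6], [3, 5], [4]].
Insert 7: appended to row 1. P = [[1, 2, 4, 7], [3, 6], [5]], Q = [[1, 2, 6, 7], [3, 5], [4]].

So P = [[1, 2, 4, 7], [3, 6], [5]], Q = [[1, 2, 6, 7], [3, 5], [4]].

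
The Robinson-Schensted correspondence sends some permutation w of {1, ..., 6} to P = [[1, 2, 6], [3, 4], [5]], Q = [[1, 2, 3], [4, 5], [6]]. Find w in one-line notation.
3 5 6 1 4 2

Reverse RSK: for i = n, n-1, ..., 1, locate i in Q, remove the corresponding corner cell from P, and reverse-bump its entry up through P; the value ejected from row 1 is w(i).

So w = 3 5 6 1 4 2.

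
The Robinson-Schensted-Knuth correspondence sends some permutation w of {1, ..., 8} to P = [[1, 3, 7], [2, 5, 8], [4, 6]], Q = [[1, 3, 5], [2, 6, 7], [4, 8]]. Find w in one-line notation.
Reverse the RSK construction: for i from n down to 1, find the cell of Q containing i, remove the entry at that cell from P, and reverse-bump it up through P; the value ejected from row 1 is w(i).

Step i=8: Q has 8 at row 3, column 2; remove 6 from row 3 of P and reverse-bump: 6 enters row 2 and ejects 5; 5 enters row 1 and ejects 3. So w(8) = 3. P is now [[1, 5, 7], [2, 6, 8], [4]].
Step i=7: Q has 7 at row 2, column 3; remove 8 from row 2 of P and reverse-bump: 8 enters row 1 and ejects 7. So w(7) = 7. P is now [[1, 5, 8], [2, 6], [4]].
Step i=6: Q has 6 at row 2, column 2; remove 6 from row 2 of P and reverse-bump: 6 enters row 1 and ejects 5. So w(6) = 5. P is now [[1, 6, 8], [2], [4]].
Step i=5: Q has 5 at row 1, column 3; remove that cell from P, ejecting 8. So w(5) = 8. P is now [[1, 6], [2], [4]].
Step i=4: Q has 4 at row 3, column 1; remove 4 from row 3 of P and reverse-bump: 4 enters row 2 and ejects 2; 2 enters row 1 and ejects 1. So w(4) = 1. P is now [[2, 6], [4]].
Step i=3: Q has 3 at row 1, column 2; remove that cell from P, ejecting 6. So w(3) = 6. P is now [[2], [4]].
Step i=2: Q has 2 at row 2, column 1; remove 4 from row 2 of P and reverse-bump: 4 enters row 1 and ejects 2. So w(2) = 2. P is now [[4]].
Step i=1: Q has 1 at row 1, column 1; remove that cell from P, ejecting 4. So w(1) = 4. P is now [].

So w = 4 2 6 1 8 5 7 3.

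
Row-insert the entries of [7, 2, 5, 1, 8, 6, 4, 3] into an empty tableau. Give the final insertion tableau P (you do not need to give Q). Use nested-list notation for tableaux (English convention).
P = [[1, 3, 6], [2, 4], [5, 8], [7]]

Insert 7: appended to row 1. P = [[7]].
Insert 2: 2 bumps 7 from row 1; 7 starts row 2. P = [[2], [7]].
Insert 5: appended to row 1. P = [[2, 5], [7]].
Insert 1: 1 bumps 2 from row 1; 2 bumps 7 from row 2; 7 starts row 3. P = [[1, 5], [2], [7]].
Insert 8: appended to row 1. P = [[1, 5, 8], [2], [7]].
Insert 6: 6 bumps 8 from row 1; 8 appends to row 2. P = [[1, 5, 6], [2, 8], [7]].
Insert 4: 4 bumps 5 from row 1; 5 bumps 8 from row 2; 8 appends to row 3. P = [[1, 4, 6], [2, 5], [7, 8]].
Insert 3: 3 bumps 4 from row 1; 4 bumps 5 from row 2; 5 bumps 7 from row 3; 7 starts row 4. P = [[1, 3, 6], [2, 4], [5, 8], [7]].

So P = [[1, 3, 6], [2, 4], [5, 8], [7]].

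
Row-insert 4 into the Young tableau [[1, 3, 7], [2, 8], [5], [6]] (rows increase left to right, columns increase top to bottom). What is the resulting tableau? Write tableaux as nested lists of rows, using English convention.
[[1, 3, 4], [2, 7], [5, 8], [6]]

In row 1, 4 replaces 7 (the leftmost entry greater than 4); 7 is bumped to row 2. In row 2, 7 replaces 8 (the leftmost entry greater than 7); 8 is bumped to row 3. 8 is appended to row 3. The new tableau is [[1, 3, 4], [2, 7], [5, 8], [6]].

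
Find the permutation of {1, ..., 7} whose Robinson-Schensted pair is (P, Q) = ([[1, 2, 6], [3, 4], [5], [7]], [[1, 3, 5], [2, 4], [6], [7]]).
Reverse the RSK construction: for i from n down to 1, find the cell of Q containing i, remove the entry at that cell from P, and reverse-bump it up through P; the value ejected from row 1 is w(i).

Step i=7: Q has 7 at row 4, column 1; remove 7 from row 4 of P and reverse-bump: 7 enters row 3 and ejects 5; 5 enters row 2 and ejects 4; 4 enters row 1 and ejects 2. So w(7) = 2. P is now [[1, 4, 6], [3, 5], [7]].
Step i=6: Q has 6 at row 3, column 1; remove 7 from row 3 of P and reverse-bump: 7 enters row 2 and ejects 5; 5 enters row 1 and ejects 4. So w(6) = 4. P is now [[1, 5, 6], [3, 7]].
Step i=5: Q has 5 at row 1, column 3; remove that cell from P, ejecting 6. So w(5) = 6. P is now [[1, 5], [3, 7]].
Step i=4: Q has 4 at row 2, column 2; remove 7 from row 2 of P and reverse-bump: 7 enters row 1 and ejects 5. So w(4) = 5. P is now [[1, 7], [3]].
Step i=3: Q has 3 at row 1, column 2; remove that cell from P, ejecting 7. So w(3) = 7. P is now [[1], [3]].
Step i=2: Q has 2 at row 2, column 1; remove 3 from row 2 of P and reverse-bump: 3 enters row 1 and ejects 1. So w(2) = 1. P is now [[3]].
Step i=1: Q has 1 at row 1, column 1; remove that cell from P, ejecting 3. So w(1) = 3. P is now [].

So w = 3 1 7 5 6 4 2.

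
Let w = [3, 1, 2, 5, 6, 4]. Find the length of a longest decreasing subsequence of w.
2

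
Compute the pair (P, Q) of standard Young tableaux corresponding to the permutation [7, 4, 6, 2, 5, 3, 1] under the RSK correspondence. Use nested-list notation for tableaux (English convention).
Insert each entry of the permutation into P by Schensted row insertion, recording in Q the position of each new cell.

Insert 7: appended to row 1. P = [[7]].
Insert 4: 4 bumps 7 from row 1; 7 starts row 2. P = [[4], [7]].
Insert 6: appended to row 1. P = [[4, 6], [7]].
Insert 2: 2 bumps 4 from row 1; 4 bumps 7 from row 2; 7 starts row 3. P = [[2, 6], [4], [7]].
Insert 5: 5 bumps 6 from row 1; 6 appends to row 2. P = [[2, 5], [4, 6], [7]].
Insert 3: 3 bumps 5 from row 1; 5 bumps 6 from row 2; 6 bumps 7 from row 3; 7 starts row 4. P = [[2, 3], [4, 5], [6], [7]].
Insert 1: 1 bumps 2 from row 1; 2 bumps 4 from row 2; 4 bumps 6 from row 3; 6 bumps 7 from row 4; 7 starts row 5. P = [[1, 3], [2, 5], [4], [6], [7]].

So P = [[1, 3], [2, 5], [4], [6], [7]], Q = [[1, 3], [2, 5], [4], [6], [7]].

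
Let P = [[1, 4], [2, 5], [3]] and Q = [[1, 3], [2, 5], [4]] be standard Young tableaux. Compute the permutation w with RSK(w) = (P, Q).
3 2 5 1 4

Reverse the RSK construction: for i from n down to 1, find the cell of Q containing i, remove the entry at that cell from P, and reverse-bump it up through P; the value ejected from row 1 is w(i).

Step i=5: Q has 5 at row 2, column 2; remove 5 from row 2 of P and reverse-bump: 5 enters row 1 and ejects 4. So w(5) = 4. P is now [[1, 5], [2], [3]].
Step i=4: Q has 4 at row 3, column 1; remove 3 from row 3 of P and reverse-bump: 3 enters row 2 and ejects 2; 2 enters row 1 and ejects 1. So w(4) = 1. P is now [[2, 5], [3]].
Step i=3: Q has 3 at row 1, column 2; remove that cell from P, ejecting 5. So w(3) = 5. P is now [[2], [3]].
Step i=2: Q has 2 at row 2, column 1; remove 3 from row 2 of P and reverse-bump: 3 enters row 1 and ejects 2. So w(2) = 2. P is now [[3]].
Step i=1: Q has 1 at row 1, column 1; remove that cell from P, ejecting 3. So w(1) = 3. P is now [].

So w = 3 2 5 1 4.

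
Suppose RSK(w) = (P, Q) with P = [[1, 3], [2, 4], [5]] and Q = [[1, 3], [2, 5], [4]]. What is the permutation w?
Reverse the RSK construction: for i from n down to 1, find the cell of Q containing i, remove the entry at that cell from P, and reverse-bump it up through P; the value ejected from row 1 is w(i).

Step i=5: Q has 5 at row 2, column 2; remove 4 from row 2 of P and reverse-bump: 4 enters row 1 and ejects 3. So w(5) = 3. P is now [[1, 4], [2], [5]].
Step i=4: Q has 4 at row 3, column 1; remove 5 from row 3 of P and reverse-bump: 5 enters row 2 and ejects 2; 2 enters row 1 and ejects 1. So w(4) = 1. P is now [[2, 4], [5]].
Step i=3: Q has 3 at row 1, column 2; remove that cell from P, ejecting 4. So w(3) = 4. P is now [[2], [5]].
Step i=2: Q has 2 at row 2, column 1; remove 5 from row 2 of P and reverse-bump: 5 enters row 1 and ejects 2. So w(2) = 2. P is now [[5]].
Step i=1: Q has 1 at row 1, column 1; remove that cell from P, ejecting 5. So w(1) = 5. P is now [].

So w = 5 2 4 1 3.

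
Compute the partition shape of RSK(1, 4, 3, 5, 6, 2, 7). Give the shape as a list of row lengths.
Row-insert each entry into an empty tableau.

After inserting 1: P = [[1]].
After inserting 4: P = [[1, 4]].
After inserting 3: P = [[1, 3], [4]].
After inserting 5: P = [[1, 3, 5], [4]].
After inserting 6: P = [[1, 3, 5, 6], [4]].
After inserting 2: P = [[1, 2, 5, 6], [3], [4]].
After inserting 7: P = [[1, 2, 5, 6, 7], [3], [4]].

The final insertion tableau P = [[1, 2, 5, 6, 7], [3], [4]] has shape [5, 1, 1].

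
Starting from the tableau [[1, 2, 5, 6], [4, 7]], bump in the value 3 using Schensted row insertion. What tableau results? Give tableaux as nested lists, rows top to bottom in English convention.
In row 1, 3 replaces 5 (the leftmost entry greater than 3); 5 is bumped to row 2. In row 2, 5 replaces 7 (the leftmost entry greater than 5); 7 is bumped to row 3. 7 starts a new row 3. The new tableau is [[1, 2, 3, 6], [4, 5], [7]].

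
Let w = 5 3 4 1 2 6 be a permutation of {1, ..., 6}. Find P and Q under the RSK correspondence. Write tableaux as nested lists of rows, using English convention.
Insert each entry of the permutation into P by Schensted row insertion, recording in Q the position of each new cell.

Insert 5: appended to row 1. P = [[5]], Q = [[1]].
Insert 3: 3 bumps 5 from row 1; 5 starts row 2. P = [[3], [5]], Q = [[1], [2]].
Insert 4: appended to row 1. P = [[3, 4], [5]], Q = [[1, 3], [2]].
Insert 1: 1 bumps 3 from row 1; 3 bumps 5 from row 2; 5 starts row 3. P = [[1, 4], [3], [5]], Q = [[1, 3], [2], [4]].
Insert 2: 2 bumps 4 from row 1; 4 appends to row 2. P = [[1, 2], [3, 4], [5]], Q = [[1, 3], [2, 5], [4]].
Insert 6: appended to row 1. P = [[1, 2, 6], [3, 4], [5]], Q = [[1, 3, 6], [2, 5], [4]].

So P = [[1, 2, 6], [3, 4], [5]], Q = [[1, 3, 6], [2, 5], [4]].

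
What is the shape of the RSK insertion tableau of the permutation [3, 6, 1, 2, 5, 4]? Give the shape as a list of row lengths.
[3, 2, 1]

Row-insert each entry into an empty tableau.

After inserting 3: P = [[3]].
After inserting 6: P = [[3, 6]].
After inserting 1: P = [[1, 6], [3]].
After inserting 2: P = [[1, 2], [3, 6]].
After inserting 5: P = [[1, 2, 5], [3, 6]].
After inserting 4: P = [[1, 2, 4], [3, 5], [6]].

The final insertion tableau P = [[1, 2, 4], [3, 5], [6]] has shape [3, 2, 1].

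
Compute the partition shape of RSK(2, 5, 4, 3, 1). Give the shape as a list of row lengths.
Row-insert each entry into an empty tableau.

After inserting 2: P = [[2]].
After inserting 5: P = [[2, 5]].
After inserting 4: P = [[2, 4], [5]].
After inserting 3: P = [[2, 3], [4], [5]].
After inserting 1: P = [[1, 3], [2], [4], [5]].

The final insertion tableau P = [[1, 3], [2], [4], [5]] has shape [2, 1, 1, 1].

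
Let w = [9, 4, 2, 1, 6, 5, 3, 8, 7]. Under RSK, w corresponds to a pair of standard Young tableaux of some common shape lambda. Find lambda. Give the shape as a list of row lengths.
RSK row insertion gives P = [[1, 3, 7], [2, 5, 8], [4, 6], [9]], which has shape [3, 3, 2, 1].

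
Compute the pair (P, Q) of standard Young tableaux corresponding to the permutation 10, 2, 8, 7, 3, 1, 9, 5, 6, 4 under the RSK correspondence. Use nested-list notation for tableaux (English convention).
P = [[1, 3, 4, 6], [2, 5], [7, 9], [8], [10]], Q = [[1, 3, 7, 9], [2, 8], [4, 10], [5], [6]]

Insert each entry of the permutation into P by Schensted row insertion, recording in Q the position of each new cell.

Insert 10: appended to row 1. P = [[10]], Q = [[1]].
Insert 2: 2 bumps 10 from row 1; 10 starts row 2. P = [[2], [10]], Q = [[1], [2]].
Insert 8: appended to row 1. P = [[2, 8], [10]], Q = [[1, 3], [2]].
Insert 7: 7 bumps 8 from row 1; 8 bumps 10 from row 2; 10 starts row 3. P = [[2, 7], [8], [10]], Q = [[1, 3], [2], [4]].
Insert 3: 3 bumps 7 from row 1; 7 bumps 8 from row 2; 8 bumps 10 from row 3; 10 starts row 4. P = [[2, 3], [7], [8], [10]], Q = [[1, 3], [2], [4], [5]].
Insert 1: 1 bumps 2 from row 1; 2 bumps 7 from row 2; 7 bumps 8 from row 3; 8 bumps 10 from row 4; 10 starts row 5. P = [[1, 3], [2], [7], [8], [10]], Q = [[1, 3], [2], [4], [5], [6]].
Insert 9: appended to row 1. P = [[1, 3, 9], [2], [7], [8], [10]], Q = [[1, 3, 7], [2], [4], [5], [6]].
Insert 5: 5 bumps 9 from row 1; 9 appends to row 2. P = [[1, 3, 5], [2, 9], [7], [8], [10]], Q = [[1, 3, 7], [2, 8], [4], [5], [6]].
Insert 6: appended to row 1. P = [[1, 3, 5, 6], [2, 9], [7], [8], [10]], Q = [[1, 3, 7, 9], [2, 8], [4], [5], [6]].
Insert 4: 4 bumps 5 from row 1; 5 bumps 9 from row 2; 9 appends to row 3. P = [[1, 3, 4, 6], [2, 5], [7, 9], [8], [10]], Q = [[1, 3, 7, 9], [2, 8], [4, 10], [5], [6]].

So P = [[1, 3, 4, 6], [2, 5], [7, 9], [8], [10]], Q = [[1, 3, 7, 9], [2, 8], [4, 10], [5], [6]].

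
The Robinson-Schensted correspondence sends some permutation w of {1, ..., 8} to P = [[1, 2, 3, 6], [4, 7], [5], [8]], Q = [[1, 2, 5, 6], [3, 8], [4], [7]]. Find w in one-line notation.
Reverse the RSK construction: for i from n down to 1, find the cell of Q containing i, remove the entry at that cell from P, and reverse-bump it up through P; the value ejected from row 1 is w(i).

Step i=8: Q has 8 at row 2, column 2; remove 7 from row 2 of P and reverse-bump: 7 enters row 1 and ejects 6. So w(8) = 6. P is now [[1, 2, 3, 7], [4], [5], [8]].
Step i=7: Q has 7 at row 4, column 1; remove 8 from row 4 of P and reverse-bump: 8 enters row 3 and ejects 5; 5 enters row 2 and ejects 4; 4 enters row 1 and ejects 3. So w(7) = 3. P is now [[1, 2, 4, 7], [5], [8]].
Step i=6: Q has 6 at row 1, column 4; remove that cell from P, ejecting 7. So w(6) = 7. P is now [[1, 2, 4], [5], [8]].
Step i=5: Q has 5 at row 1, column 3; remove that cell from P, ejecting 4. So w(5) = 4. P is now [[1, 2], [5], [8]].
Step i=4: Q has 4 at row 3, column 1; remove 8 from row 3 of P and reverse-bump: 8 enters row 2 and ejects 5; 5 enters row 1 and ejects 2. So w(4) = 2. P is now [[1, 5], [8]].
Step i=3: Q has 3 at row 2, column 1; remove 8 from row 2 of P and reverse-bump: 8 enters row 1 and ejects 5. So w(3) = 5. P is now [[1, 8]].
Step i=2: Q has 2 at row 1, column 2; remove that cell from P, ejecting 8. So w(2) = 8. P is now [[1]].
Step i=1: Q has 1 at row 1, column 1; remove that cell from P, ejecting 1. So w(1) = 1. P is now [].

So w = 1 8 5 2 4 7 3 6.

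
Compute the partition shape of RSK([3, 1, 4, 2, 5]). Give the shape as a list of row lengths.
[3, 2]

Row-insert each entry into an empty tableau.

After inserting 3: P = [[3]].
After inserting 1: P = [[1], [3]].
After inserting 4: P = [[1, 4], [3]].
After inserting 2: P = [[1, 2], [3, 4]].
After inserting 5: P = [[1, 2, 5], [3, 4]].

The final insertion tableau P = [[1, 2, 5], [3, 4]] has shape [3, 2].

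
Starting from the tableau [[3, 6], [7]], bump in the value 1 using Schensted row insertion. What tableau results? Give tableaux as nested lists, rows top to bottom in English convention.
In row 1, 1 replaces 3 (the leftmost entry greater than 1); 3 is bumped to row 2. In row 2, 3 replaces 7 (the leftmost entry greater than 3); 7 is bumped to row 3. 7 starts a new row 3. The new tableau is [[1, 6], [3], [7]].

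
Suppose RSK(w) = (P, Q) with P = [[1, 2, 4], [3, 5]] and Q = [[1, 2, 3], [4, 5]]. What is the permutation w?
1 3 5 2 4

Reverse the RSK construction: for i from n down to 1, find the cell of Q containing i, remove the entry at that cell from P, and reverse-bump it up through P; the value ejected from row 1 is w(i).

Step i=5: Q has 5 at row 2, column 2; remove 5 from row 2 of P and reverse-bump: 5 enters row 1 and ejects 4. So w(5) = 4. P is now [[1, 2, 5], [3]].
Step i=4: Q has 4 at row 2, column 1; remove 3 from row 2 of P and reverse-bump: 3 enters row 1 and ejects 2. So w(4) = 2. P is now [[1, 3, 5]].
Step i=3: Q has 3 at row 1, column 3; remove that cell from P, ejecting 5. So w(3) = 5. P is now [[1, 3]].
Step i=2: Q has 2 at row 1, column 2; remove that cell from P, ejecting 3. So w(2) = 3. P is now [[1]].
Step i=1: Q has 1 at row 1, column 1; remove that cell from P, ejecting 1. So w(1) = 1. P is now [].

So w = 1 3 5 2 4.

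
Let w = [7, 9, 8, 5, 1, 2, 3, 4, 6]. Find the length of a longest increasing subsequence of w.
5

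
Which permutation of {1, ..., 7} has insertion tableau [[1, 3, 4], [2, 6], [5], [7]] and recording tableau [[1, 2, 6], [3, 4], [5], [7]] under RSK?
Reverse the RSK construction: for i from n down to 1, find the cell of Q containing i, remove the entry at that cell from P, and reverse-bump it up through P; the value ejected from row 1 is w(i).

Step i=7: Q has 7 at row 4, column 1; remove 7 from row 4 of P and reverse-bump: 7 enters row 3 and ejects 5; 5 enters row 2 and ejects 2; 2 enters row 1 and ejects 1. So w(7) = 1. P is now [[2, 3, 4], [5, 6], [7]].
Step i=6: Q has 6 at row 1, column 3; remove that cell from P, ejecting 4. So w(6) = 4. P is now [[2, 3], [5, 6], [7]].
Step i=5: Q has 5 at row 3, column 1; remove 7 from row 3 of P and reverse-bump: 7 enters row 2 and ejects 6; 6 enters row 1 and ejects 3. So w(5) = 3. P is now [[2, 6], [5, 7]].
Step i=4: Q has 4 at row 2, column 2; remove 7 from row 2 of P and reverse-bump: 7 enters row 1 and ejects 6. So w(4) = 6. P is now [[2, 7], [5]].
Step i=3: Q has 3 at row 2, column 1; remove 5 from row 2 of P and reverse-bump: 5 enters row 1 and ejects 2. So w(3) = 2. P is now [[5, 7]].
Step i=2: Q has 2 at row 1, column 2; remove that cell from P, ejecting 7. So w(2) = 7. P is now [[5]].
Step i=1: Q has 1 at row 1, column 1; remove that cell from P, ejecting 5. So w(1) = 5. P is now [].

So w = 5 7 2 6 3 4 1.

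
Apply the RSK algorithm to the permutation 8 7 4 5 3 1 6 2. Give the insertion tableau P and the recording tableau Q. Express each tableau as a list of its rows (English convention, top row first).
P = [[1, 2, 6], [3, 5], [4], [7], [8]], Q = [[1, 4, 7], [2, 8], [3], [5], [6]]

Insert each entry of the permutation into P by Schensted row insertion, recording in Q the position of each new cell.

Insert 8: appended to row 1. P = [[8]].
Insert 7: 7 bumps 8 from row 1; 8 starts row 2. P = [[7], [8]].
Insert 4: 4 bumps 7 from row 1; 7 bumps 8 from row 2; 8 starts row 3. P = [[4], [7], [8]].
Insert 5: appended to row 1. P = [[4, 5], [7], [8]].
Insert 3: 3 bumps 4 from row 1; 4 bumps 7 from row 2; 7 bumps 8 from row 3; 8 starts row 4. P = [[3, 5], [4], [7], [8]].
Insert 1: 1 bumps 3 from row 1; 3 bumps 4 from row 2; 4 bumps 7 from row 3; 7 bumps 8 from row 4; 8 starts row 5. P = [[1, 5], [3], [4], [7], [8]].
Insert 6: appended to row 1. P = [[1, 5, 6], [3], [4], [7], [8]].
Insert 2: 2 bumps 5 from row 1; 5 appends to row 2. P = [[1, 2, 6], [3, 5], [4], [7], [8]].

So P = [[1, 2, 6], [3, 5], [4], [7], [8]], Q = [[1, 4, 7], [2, 8], [3], [5], [6]].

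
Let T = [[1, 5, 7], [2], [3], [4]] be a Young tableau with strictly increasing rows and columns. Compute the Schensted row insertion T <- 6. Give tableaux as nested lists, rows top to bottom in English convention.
In row 1, 6 replaces 7 (the leftmost entry greater than 6); 7 is bumped to row 2. 7 is appended to row 2. The new tableau is [[1, 5, 6], [2, 7], [3], [4]].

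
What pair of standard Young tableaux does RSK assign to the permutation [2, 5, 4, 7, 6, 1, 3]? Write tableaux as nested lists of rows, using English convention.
Insert each entry of the permutation into P by Schensted row insertion, recording in Q the position of each new cell.

Insert 2: appended to row 1. P = [[2]].
Insert 5: appended to row 1. P = [[2, 5]].
Insert 4: 4 bumps 5 from row 1; 5 starts row 2. P = [[2, 4], [5]].
Insert 7: appended to row 1. P = [[2, 4, 7], [5]].
Insert 6: 6 bumps 7 from row 1; 7 appends to row 2. P = [[2, 4, 6], [5, 7]].
Insert 1: 1 bumps 2 from row 1; 2 bumps 5 from row 2; 5 starts row 3. P = [[1, 4, 6], [2, 7], [5]].
Insert 3: 3 bumps 4 from row 1; 4 bumps 7 from row 2; 7 appends to row 3. P = [[1, 3, 6], [2, 4], [5, 7]].

So P = [[1, 3, 6], [2, 4], [5, 7]], Q = [[1, 2, 4], [3, 5], [6, 7]].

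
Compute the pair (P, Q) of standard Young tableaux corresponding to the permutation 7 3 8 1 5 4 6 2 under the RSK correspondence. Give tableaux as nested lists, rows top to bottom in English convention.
Insert each entry of the permutation into P by Schensted row insertion, recording in Q the position of each new cell.

Insert 7: appended to row 1. P = [[7]].
Insert 3: 3 bumps 7 from row 1; 7 starts row 2. P = [[3], [7]].
Insert 8: appended to row 1. P = [[3, 8], [7]].
Insert 1: 1 bumps 3 from row 1; 3 bumps 7 from row 2; 7 starts row 3. P = [[1, 8], [3], [7]].
Insert 5: 5 bumps 8 from row 1; 8 appends to row 2. P = [[1, 5], [3, 8], [7]].
Insert 4: 4 bumps 5 from row 1; 5 bumps 8 from row 2; 8 appends to row 3. P = [[1, 4], [3, 5], [7, 8]].
Insert 6: appended to row 1. P = [[1, 4, 6], [3, 5], [7, 8]].
Insert 2: 2 bumps 4 from row 1; 4 bumps 5 from row 2; 5 bumps 7 from row 3; 7 starts row 4. P = [[1, 2, 6], [3, 4], [5, 8], [7]].

So P = [[1, 2, 6], [3, 4], [5, 8], [7]], Q = [[1, 3, 7], [2, 5], [4, 6], [8]].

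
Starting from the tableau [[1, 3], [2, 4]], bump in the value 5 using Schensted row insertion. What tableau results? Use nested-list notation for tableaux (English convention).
5 is larger than every entry of row 1, so it is appended to row 1. The new tableau is [[1, 3, 5], [2, 4]].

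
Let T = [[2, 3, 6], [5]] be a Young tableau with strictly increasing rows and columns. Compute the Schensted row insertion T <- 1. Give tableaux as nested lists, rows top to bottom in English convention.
In row 1, 1 replaces 2 (the leftmost entry greater than 1); 2 is bumped to row 2. In row 2, 2 replaces 5 (the leftmost entry greater than 2); 5 is bumped to row 3. 5 starts a new row 3. The new tableau is [[1, 3, 6], [2], [5]].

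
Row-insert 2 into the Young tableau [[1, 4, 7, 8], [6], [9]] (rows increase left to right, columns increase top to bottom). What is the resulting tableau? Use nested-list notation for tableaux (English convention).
[[1, 2, 7, 8], [4], [6], [9]]

In row 1, 2 replaces 4 (the leftmost entry greater than 2); 4 is bumped to row 2. In row 2, 4 replaces 6 (the leftmost entry greater than 4); 6 is bumped to row 3. In row 3, 6 replaces 9 (the leftmost entry greater than 6); 9 is bumped to row 4. 9 starts a new row 4. The new tableau is [[1, 2, 7, 8], [4], [6], [9]].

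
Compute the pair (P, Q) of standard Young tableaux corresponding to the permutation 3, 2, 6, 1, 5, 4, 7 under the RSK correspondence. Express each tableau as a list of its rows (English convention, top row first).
P = [[1, 4, 7], [2, 5], [3, 6]], Q = [[1, 3, 7], [2, 5], [4, 6]]

Insert each entry of the permutation into P by Schensted row insertion, recording in Q the position of each new cell.

After inserting 3: P = [[3]].
After inserting 2: P = [[2], [3]].
After inserting 6: P = [[2, 6], [3]].
After inserting 1: P = [[1, 6], [2], [3]].
After inserting 5: P = [[1, 5], [2, 6], [3]].
After inserting 4: P = [[1, 4], [2, 5], [3, 6]].
After inserting 7: P = [[1, 4, 7], [2, 5], [3, 6]].

So P = [[1, 4, 7], [2, 5], [3, 6]], Q = [[1, 3, 7], [2, 5], [4, 6]].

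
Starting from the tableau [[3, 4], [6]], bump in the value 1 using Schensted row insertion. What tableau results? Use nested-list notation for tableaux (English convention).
[[1, 4], [3], [6]]

In row 1, 1 replaces 3 (the leftmost entry greater than 1); 3 is bumped to row 2. In row 2, 3 replaces 6 (the leftmost entry greater than 3); 6 is bumped to row 3. 6 starts a new row 3. The new tableau is [[1, 4], [3], [6]].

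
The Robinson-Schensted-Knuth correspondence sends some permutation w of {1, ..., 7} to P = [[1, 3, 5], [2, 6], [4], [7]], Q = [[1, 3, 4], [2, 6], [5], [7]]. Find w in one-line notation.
Reverse the RSK construction: for i from n down to 1, find the cell of Q containing i, remove the entry at that cell from P, and reverse-bump it up through P; the value ejected from row 1 is w(i).

Step i=7: Q has 7 at row 4, column 1; remove 7 from row 4 of P and reverse-bump: 7 enters row 3 and ejects 4; 4 enters row 2 and ejects 2; 2 enters row 1 and ejects 1. So w(7) = 1. P is now [[2, 3, 5], [4, 6], [7]].
Step i=6: Q has 6 at row 2, column 2; remove 6 from row 2 of P and reverse-bump: 6 enters row 1 and ejects 5. So w(6) = 5. P is now [[2, 3, 6], [4], [7]].
Step i=5: Q has 5 at row 3, column 1; remove 7 from row 3 of P and reverse-bump: 7 enters row 2 and ejects 4; 4 enters row 1 and ejects 3. So w(5) = 3. P is now [[2, 4, 6], [7]].
Step i=4: Q has 4 at row 1, column 3; remove that cell from P, ejecting 6. So w(4) = 6. P is now [[2, 4], [7]].
Step i=3: Q has 3 at row 1, column 2; remove that cell from P, ejecting 4. So w(3) = 4. P is now [[2], [7]].
Step i=2: Q has 2 at row 2, column 1; remove 7 from row 2 of P and reverse-bump: 7 enters row 1 and ejects 2. So w(2) = 2. P is now [[7]].
Step i=1: Q has 1 at row 1, column 1; remove that cell from P, ejecting 7. So w(1) = 7. P is now [].

So w = 7 2 4 6 3 5 1.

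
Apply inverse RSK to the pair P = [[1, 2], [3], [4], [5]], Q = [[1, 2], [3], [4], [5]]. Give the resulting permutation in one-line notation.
1 5 4 3 2

Reverse the RSK construction: for i from n down to 1, find the cell of Q containing i, remove the entry at that cell from P, and reverse-bump it up through P; the value ejected from row 1 is w(i).

Step i=5: Q has 5 at row 4, column 1; remove 5 from row 4 of P and reverse-bump: 5 enters row 3 and ejects 4; 4 enters row 2 and ejects 3; 3 enters row 1 and ejects 2. So w(5) = 2. P is now [[1, 3], [4], [5]].
Step i=4: Q has 4 at row 3, column 1; remove 5 from row 3 of P and reverse-bump: 5 enters row 2 and ejects 4; 4 enters row 1 and ejects 3. So w(4) = 3. P is now [[1, 4], [5]].
Step i=3: Q has 3 at row 2, column 1; remove 5 from row 2 of P and reverse-bump: 5 enters row 1 and ejects 4. So w(3) = 4. P is now [[1, 5]].
Step i=2: Q has 2 at row 1, column 2; remove that cell from P, ejecting 5. So w(2) = 5. P is now [[1]].
Step i=1: Q has 1 at row 1, column 1; remove that cell from P, ejecting 1. So w(1) = 1. P is now [].

So w = 1 5 4 3 2.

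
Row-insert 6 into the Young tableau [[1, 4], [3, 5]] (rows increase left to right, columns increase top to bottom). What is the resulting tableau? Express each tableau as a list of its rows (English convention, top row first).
6 is larger than every entry of row 1, so it is appended to row 1. The new tableau is [[1, 4, 6], [3, 5]].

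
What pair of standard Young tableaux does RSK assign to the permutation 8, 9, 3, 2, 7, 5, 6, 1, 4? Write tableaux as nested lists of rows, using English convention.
P = [[1, 4, 6], [2, 5], [3, 7], [8, 9]], Q = [[1, 2, 7], [3, 5], [4, 6], [8, 9]]

Insert each entry of the permutation into P by Schensted row insertion, recording in Q the position of each new cell.

Insert 8: appended to row 1. P = [[8]].
Insert 9: appended to row 1. P = [[8, 9]].
Insert 3: 3 bumps 8 from row 1; 8 starts row 2. P = [[3, 9], [8]].
Insert 2: 2 bumps 3 from row 1; 3 bumps 8 from row 2; 8 starts row 3. P = [[2, 9], [3], [8]].
Insert 7: 7 bumps 9 from row 1; 9 appends to row 2. P = [[2, 7], [3, 9], [8]].
Insert 5: 5 bumps 7 from row 1; 7 bumps 9 from row 2; 9 appends to row 3. P = [[2, 5], [3, 7], [8, 9]].
Insert 6: appended to row 1. P = [[2, 5, 6], [3, 7], [8, 9]].
Insert 1: 1 bumps 2 from row 1; 2 bumps 3 from row 2; 3 bumps 8 from row 3; 8 starts row 4. P = [[1, 5, 6], [2, 7], [3, 9], [8]].
Insert 4: 4 bumps 5 from row 1; 5 bumps 7 from row 2; 7 bumps 9 from row 3; 9 appends to row 4. P = [[1, 4, 6], [2, 5], [3, 7], [8, 9]].

So P = [[1, 4, 6], [2, 5], [3, 7], [8, 9]], Q = [[1, 2, 7], [3, 5], [4, 6], [8, 9]].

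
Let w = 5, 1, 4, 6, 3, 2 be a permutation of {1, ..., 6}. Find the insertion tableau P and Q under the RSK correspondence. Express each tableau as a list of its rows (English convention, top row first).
Insert each entry of the permutation into P by Schensted row insertion, recording in Q the position of each new cell.

After inserting 5: P = [[5]].
After inserting 1: P = [[1], [5]].
After inserting 4: P = [[1, 4], [5]].
After inserting 6: P = [[1, 4, 6], [5]].
After inserting 3: P = [[1, 3, 6], [4], [5]].
After inserting 2: P = [[1, 2, 6], [3], [4], [5]].

So P = [[1, 2, 6], [3], [4], [5]], Q = [[1, 3, 4], [2], [5], [6]].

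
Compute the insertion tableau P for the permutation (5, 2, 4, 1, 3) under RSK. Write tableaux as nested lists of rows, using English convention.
After inserting 5: P = [[5]].
After inserting 2: P = [[2], [5]].
After inserting 4: P = [[2, 4], [5]].
After inserting 1: P = [[1, 4], [2], [5]].
After inserting 3: P = [[1, 3], [2, 4], [5]].

So P = [[1, 3], [2, 4], [5]].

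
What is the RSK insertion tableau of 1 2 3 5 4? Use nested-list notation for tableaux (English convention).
P = [[1, 2, 3, 4], [5]]

Insert 1: appended to row 1. P = [[1]].
Insert 2: appended to row 1. P = [[1, 2]].
Insert 3: appended to row 1. P = [[1, 2, 3]].
Insert 5: appended to row 1. P = [[1, 2, 3, 5]].
Insert 4: 4 bumps 5 from row 1; 5 starts row 2. P = [[1, 2, 3, 4], [5]].

So P = [[1, 2, 3, 4], [5]].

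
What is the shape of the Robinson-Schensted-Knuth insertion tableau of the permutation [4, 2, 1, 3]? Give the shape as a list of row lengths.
Row-insert each entry into an empty tableau.

After inserting 4: P = [[4]].
After inserting 2: P = [[2], [4]].
After inserting 1: P = [[1], [2], [4]].
After inserting 3: P = [[1, 3], [2], [4]].

The final insertion tableau P = [[1, 3], [2], [4]] has shape [2, 1, 1].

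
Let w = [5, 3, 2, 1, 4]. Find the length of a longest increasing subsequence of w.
2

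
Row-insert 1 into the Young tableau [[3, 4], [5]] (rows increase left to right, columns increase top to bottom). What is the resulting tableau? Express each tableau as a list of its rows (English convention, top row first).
[[1, 4], [3], [5]]

In row 1, 1 replaces 3 (the leftmost entry greater than 1); 3 is bumped to row 2. In row 2, 3 replaces 5 (the leftmost entry greater than 3); 5 is bumped to row 3. 5 starts a new row 3. The new tableau is [[1, 4], [3], [5]].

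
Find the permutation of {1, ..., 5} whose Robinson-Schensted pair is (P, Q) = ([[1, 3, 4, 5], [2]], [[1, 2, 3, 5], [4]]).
2 3 4 1 5

Reverse the RSK construction: for i from n down to 1, find the cell of Q containing i, remove the entry at that cell from P, and reverse-bump it up through P; the value ejected from row 1 is w(i).

Step i=5: Q has 5 at row 1, column 4; remove that cell from P, ejecting 5. So w(5) = 5. P is now [[1, 3, 4], [2]].
Step i=4: Q has 4 at row 2, column 1; remove 2 from row 2 of P and reverse-bump: 2 enters row 1 and ejects 1. So w(4) = 1. P is now [[2, 3, 4]].
Step i=3: Q has 3 at row 1, column 3; remove that cell from P, ejecting 4. So w(3) = 4. P is now [[2, 3]].
Step i=2: Q has 2 at row 1, column 2; remove that cell from P, ejecting 3. So w(2) = 3. P is now [[2]].
Step i=1: Q has 1 at row 1, column 1; remove that cell from P, ejecting 2. So w(1) = 2. P is now [].

So w = 2 3 4 1 5.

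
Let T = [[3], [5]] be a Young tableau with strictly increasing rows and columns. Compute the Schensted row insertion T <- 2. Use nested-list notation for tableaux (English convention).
[[2], [3], [5]]

In row 1, 2 replaces 3 (the leftmost entry greater than 2); 3 is bumped to row 2. In row 2, 3 replaces 5 (the leftmost entry greater than 3); 5 is bumped to row 3. 5 starts a new row 3. The new tableau is [[2], [3], [5]].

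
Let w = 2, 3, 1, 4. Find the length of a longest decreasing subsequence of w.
2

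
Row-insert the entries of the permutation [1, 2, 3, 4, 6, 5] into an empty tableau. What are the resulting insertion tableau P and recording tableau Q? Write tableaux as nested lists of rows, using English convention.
P = [[1, 2, 3, 4, 5], [6]], Q = [[1, 2, 3, 4, 5], [6]]

Insert each entry of the permutation into P by Schensted row insertion, recording in Q the position of each new cell.

After inserting 1: P = [[1]].
After inserting 2: P = [[1, 2]].
After inserting 3: P = [[1, 2, 3]].
After inserting 4: P = [[1, 2, 3, 4]].
After inserting 6: P = [[1, 2, 3, 4, 6]].
After inserting 5: P = [[1, 2, 3, 4, 5], [6]].

So P = [[1, 2, 3, 4, 5], [6]], Q = [[1, 2, 3, 4, 5], [6]].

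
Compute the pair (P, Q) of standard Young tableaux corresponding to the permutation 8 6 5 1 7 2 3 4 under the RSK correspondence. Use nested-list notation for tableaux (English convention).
P = [[1, 2, 3, 4], [5, 7], [6], [8]], Q = [[1, 5, 7, 8], [2, 6], [3], [4]]

Insert each entry of the permutation into P by Schensted row insertion, recording in Q the position of each new cell.

After inserting 8: P = [[8]].
After inserting 6: P = [[6], [8]].
After inserting 5: P = [[5], [6], [8]].
After inserting 1: P = [[1], [5], [6], [8]].
After inserting 7: P = [[1, 7], [5], [6], [8]].
After inserting 2: P = [[1, 2], [5, 7], [6], [8]].
After inserting 3: P = [[1, 2, 3], [5, 7], [6], [8]].
After inserting 4: P = [[1, 2, 3, 4], [5, 7], [6], [8]].

So P = [[1, 2, 3, 4], [5, 7], [6], [8]], Q = [[1, 5, 7, 8], [2, 6], [3], [4]].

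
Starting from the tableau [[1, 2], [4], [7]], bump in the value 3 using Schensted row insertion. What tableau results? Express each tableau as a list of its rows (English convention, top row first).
[[1, 2, 3], [4], [7]]

3 is larger than every entry of row 1, so it is appended to row 1. The new tableau is [[1, 2, 3], [4], [7]].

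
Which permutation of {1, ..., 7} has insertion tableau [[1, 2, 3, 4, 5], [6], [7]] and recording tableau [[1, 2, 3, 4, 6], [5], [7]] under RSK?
Reverse the RSK construction: for i from n down to 1, find the cell of Q containing i, remove the entry at that cell from P, and reverse-bump it up through P; the value ejected from row 1 is w(i).

Step i=7: Q has 7 at row 3, column 1; remove 7 from row 3 of P and reverse-bump: 7 enters row 2 and ejects 6; 6 enters row 1 and ejects 5. So w(7) = 5. P is now [[1, 2, 3, 4, 6], [7]].
Step i=6: Q has 6 at row 1, column 5; remove that cell from P, ejecting 6. So w(6) = 6. P is now [[1, 2, 3, 4], [7]].
Step i=5: Q has 5 at row 2, column 1; remove 7 from row 2 of P and reverse-bump: 7 enters row 1 and ejects 4. So w(5) = 4. P is now [[1, 2, 3, 7]].
Step i=4: Q has 4 at row 1, column 4; remove that cell from P, ejecting 7. So w(4) = 7. P is now [[1, 2, 3]].
Step i=3: Q has 3 at row 1, column 3; remove that cell from P, ejecting 3. So w(3) = 3. P is now [[1, 2]].
Step i=2: Q has 2 at row 1, column 2; remove that cell from P, ejecting 2. So w(2) = 2. P is now [[1]].
Step i=1: Q has 1 at row 1, column 1; remove that cell from P, ejecting 1. So w(1) = 1. P is now [].

So w = 1 2 3 7 4 6 5.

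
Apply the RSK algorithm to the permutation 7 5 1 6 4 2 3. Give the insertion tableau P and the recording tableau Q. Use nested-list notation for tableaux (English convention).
P = [[1, 2, 3], [4, 6], [5], [7]], Q = [[1, 4, 7], [2, 5], [3], [6]]

Insert each entry of the permutation into P by Schensted row insertion, recording in Q the position of each new cell.

Insert 7: appended to row 1. P = [[7]], Q = [[1]].
Insert 5: 5 bumps 7 from row 1; 7 starts row 2. P = [[5], [7]], Q = [[1], [2]].
Insert 1: 1 bumps 5 from row 1; 5 bumps 7 from row 2; 7 starts row 3. P = [[1], [5], [7]], Q = [[1], [2], [3]].
Insert 6: appended to row 1. P = [[1, 6], [5], [7]], Q = [[1, 4], [2], [3]].
Insert 4: 4 bumps 6 from row 1; 6 appends to row 2. P = [[1, 4], [5, 6], [7]], Q = [[1, 4], [2, 5], [3]].
Insert 2: 2 bumps 4 from row 1; 4 bumps 5 from row 2; 5 bumps 7 from row 3; 7 starts row 4. P = [[1, 2], [4, 6], [5], [7]], Q = [[1, 4], [2, 5], [3], [6]].
Insert 3: appended to row 1. P = [[1, 2, 3], [4, 6], [5], [7]], Q = [[1, 4, 7], [2, 5], [3], [6]].

So P = [[1, 2, 3], [4, 6], [5], [7]], Q = [[1, 4, 7], [2, 5], [3], [6]].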